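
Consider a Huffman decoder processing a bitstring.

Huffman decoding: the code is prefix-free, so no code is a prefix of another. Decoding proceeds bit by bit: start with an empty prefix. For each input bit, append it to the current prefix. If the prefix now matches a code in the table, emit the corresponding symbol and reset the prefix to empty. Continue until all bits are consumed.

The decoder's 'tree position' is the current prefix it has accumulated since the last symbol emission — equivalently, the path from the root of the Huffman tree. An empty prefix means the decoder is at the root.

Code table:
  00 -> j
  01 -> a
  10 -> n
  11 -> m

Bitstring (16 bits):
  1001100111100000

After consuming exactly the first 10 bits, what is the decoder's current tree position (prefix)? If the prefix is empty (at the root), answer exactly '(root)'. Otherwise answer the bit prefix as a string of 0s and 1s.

Bit 0: prefix='1' (no match yet)
Bit 1: prefix='10' -> emit 'n', reset
Bit 2: prefix='0' (no match yet)
Bit 3: prefix='01' -> emit 'a', reset
Bit 4: prefix='1' (no match yet)
Bit 5: prefix='10' -> emit 'n', reset
Bit 6: prefix='0' (no match yet)
Bit 7: prefix='01' -> emit 'a', reset
Bit 8: prefix='1' (no match yet)
Bit 9: prefix='11' -> emit 'm', reset

Answer: (root)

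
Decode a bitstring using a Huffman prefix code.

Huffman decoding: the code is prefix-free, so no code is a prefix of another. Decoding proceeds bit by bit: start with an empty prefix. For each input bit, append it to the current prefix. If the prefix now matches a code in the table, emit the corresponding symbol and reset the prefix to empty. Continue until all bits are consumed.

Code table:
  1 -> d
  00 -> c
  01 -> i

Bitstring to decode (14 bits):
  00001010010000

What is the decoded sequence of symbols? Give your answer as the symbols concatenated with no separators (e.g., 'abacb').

Bit 0: prefix='0' (no match yet)
Bit 1: prefix='00' -> emit 'c', reset
Bit 2: prefix='0' (no match yet)
Bit 3: prefix='00' -> emit 'c', reset
Bit 4: prefix='1' -> emit 'd', reset
Bit 5: prefix='0' (no match yet)
Bit 6: prefix='01' -> emit 'i', reset
Bit 7: prefix='0' (no match yet)
Bit 8: prefix='00' -> emit 'c', reset
Bit 9: prefix='1' -> emit 'd', reset
Bit 10: prefix='0' (no match yet)
Bit 11: prefix='00' -> emit 'c', reset
Bit 12: prefix='0' (no match yet)
Bit 13: prefix='00' -> emit 'c', reset

Answer: ccdicdcc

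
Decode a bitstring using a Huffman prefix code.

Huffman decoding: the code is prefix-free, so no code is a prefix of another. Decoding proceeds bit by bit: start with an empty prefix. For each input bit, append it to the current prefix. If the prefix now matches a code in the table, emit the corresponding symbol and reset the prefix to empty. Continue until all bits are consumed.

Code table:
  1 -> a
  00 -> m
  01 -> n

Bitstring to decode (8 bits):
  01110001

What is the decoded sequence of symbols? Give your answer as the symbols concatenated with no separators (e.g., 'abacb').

Answer: naamn

Derivation:
Bit 0: prefix='0' (no match yet)
Bit 1: prefix='01' -> emit 'n', reset
Bit 2: prefix='1' -> emit 'a', reset
Bit 3: prefix='1' -> emit 'a', reset
Bit 4: prefix='0' (no match yet)
Bit 5: prefix='00' -> emit 'm', reset
Bit 6: prefix='0' (no match yet)
Bit 7: prefix='01' -> emit 'n', reset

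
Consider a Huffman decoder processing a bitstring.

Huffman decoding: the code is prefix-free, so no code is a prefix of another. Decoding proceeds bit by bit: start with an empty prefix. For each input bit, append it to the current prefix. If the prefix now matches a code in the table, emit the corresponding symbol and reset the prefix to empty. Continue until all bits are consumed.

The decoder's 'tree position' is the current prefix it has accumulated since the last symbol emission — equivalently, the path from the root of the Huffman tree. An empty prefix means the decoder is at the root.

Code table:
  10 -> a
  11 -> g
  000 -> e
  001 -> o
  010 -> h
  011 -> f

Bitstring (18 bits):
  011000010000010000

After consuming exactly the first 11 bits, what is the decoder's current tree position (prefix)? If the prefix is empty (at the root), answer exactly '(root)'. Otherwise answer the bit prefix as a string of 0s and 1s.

Answer: 00

Derivation:
Bit 0: prefix='0' (no match yet)
Bit 1: prefix='01' (no match yet)
Bit 2: prefix='011' -> emit 'f', reset
Bit 3: prefix='0' (no match yet)
Bit 4: prefix='00' (no match yet)
Bit 5: prefix='000' -> emit 'e', reset
Bit 6: prefix='0' (no match yet)
Bit 7: prefix='01' (no match yet)
Bit 8: prefix='010' -> emit 'h', reset
Bit 9: prefix='0' (no match yet)
Bit 10: prefix='00' (no match yet)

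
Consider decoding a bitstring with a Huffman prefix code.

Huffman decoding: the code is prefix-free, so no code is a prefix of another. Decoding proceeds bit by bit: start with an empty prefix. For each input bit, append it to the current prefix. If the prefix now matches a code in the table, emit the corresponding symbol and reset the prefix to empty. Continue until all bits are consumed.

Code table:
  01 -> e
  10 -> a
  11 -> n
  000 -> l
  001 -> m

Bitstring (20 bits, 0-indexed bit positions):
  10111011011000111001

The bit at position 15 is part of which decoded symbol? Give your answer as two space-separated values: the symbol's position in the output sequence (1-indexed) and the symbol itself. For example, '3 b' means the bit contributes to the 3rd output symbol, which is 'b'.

Answer: 8 n

Derivation:
Bit 0: prefix='1' (no match yet)
Bit 1: prefix='10' -> emit 'a', reset
Bit 2: prefix='1' (no match yet)
Bit 3: prefix='11' -> emit 'n', reset
Bit 4: prefix='1' (no match yet)
Bit 5: prefix='10' -> emit 'a', reset
Bit 6: prefix='1' (no match yet)
Bit 7: prefix='11' -> emit 'n', reset
Bit 8: prefix='0' (no match yet)
Bit 9: prefix='01' -> emit 'e', reset
Bit 10: prefix='1' (no match yet)
Bit 11: prefix='10' -> emit 'a', reset
Bit 12: prefix='0' (no match yet)
Bit 13: prefix='00' (no match yet)
Bit 14: prefix='001' -> emit 'm', reset
Bit 15: prefix='1' (no match yet)
Bit 16: prefix='11' -> emit 'n', reset
Bit 17: prefix='0' (no match yet)
Bit 18: prefix='00' (no match yet)
Bit 19: prefix='001' -> emit 'm', reset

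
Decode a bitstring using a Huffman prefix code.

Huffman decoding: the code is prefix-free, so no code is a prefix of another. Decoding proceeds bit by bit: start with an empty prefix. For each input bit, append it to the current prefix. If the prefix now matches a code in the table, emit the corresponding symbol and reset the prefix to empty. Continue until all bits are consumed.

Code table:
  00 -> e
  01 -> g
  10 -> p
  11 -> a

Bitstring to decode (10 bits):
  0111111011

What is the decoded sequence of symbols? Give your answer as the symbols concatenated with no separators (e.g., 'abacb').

Answer: gaapa

Derivation:
Bit 0: prefix='0' (no match yet)
Bit 1: prefix='01' -> emit 'g', reset
Bit 2: prefix='1' (no match yet)
Bit 3: prefix='11' -> emit 'a', reset
Bit 4: prefix='1' (no match yet)
Bit 5: prefix='11' -> emit 'a', reset
Bit 6: prefix='1' (no match yet)
Bit 7: prefix='10' -> emit 'p', reset
Bit 8: prefix='1' (no match yet)
Bit 9: prefix='11' -> emit 'a', reset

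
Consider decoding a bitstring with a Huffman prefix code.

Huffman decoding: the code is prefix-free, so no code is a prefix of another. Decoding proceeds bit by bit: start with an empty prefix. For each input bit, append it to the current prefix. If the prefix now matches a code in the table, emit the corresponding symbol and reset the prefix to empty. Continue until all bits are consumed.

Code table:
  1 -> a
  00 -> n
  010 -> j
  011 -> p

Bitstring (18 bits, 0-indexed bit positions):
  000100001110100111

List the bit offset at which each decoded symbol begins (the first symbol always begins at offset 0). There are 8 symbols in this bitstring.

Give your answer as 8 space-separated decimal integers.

Bit 0: prefix='0' (no match yet)
Bit 1: prefix='00' -> emit 'n', reset
Bit 2: prefix='0' (no match yet)
Bit 3: prefix='01' (no match yet)
Bit 4: prefix='010' -> emit 'j', reset
Bit 5: prefix='0' (no match yet)
Bit 6: prefix='00' -> emit 'n', reset
Bit 7: prefix='0' (no match yet)
Bit 8: prefix='01' (no match yet)
Bit 9: prefix='011' -> emit 'p', reset
Bit 10: prefix='1' -> emit 'a', reset
Bit 11: prefix='0' (no match yet)
Bit 12: prefix='01' (no match yet)
Bit 13: prefix='010' -> emit 'j', reset
Bit 14: prefix='0' (no match yet)
Bit 15: prefix='01' (no match yet)
Bit 16: prefix='011' -> emit 'p', reset
Bit 17: prefix='1' -> emit 'a', reset

Answer: 0 2 5 7 10 11 14 17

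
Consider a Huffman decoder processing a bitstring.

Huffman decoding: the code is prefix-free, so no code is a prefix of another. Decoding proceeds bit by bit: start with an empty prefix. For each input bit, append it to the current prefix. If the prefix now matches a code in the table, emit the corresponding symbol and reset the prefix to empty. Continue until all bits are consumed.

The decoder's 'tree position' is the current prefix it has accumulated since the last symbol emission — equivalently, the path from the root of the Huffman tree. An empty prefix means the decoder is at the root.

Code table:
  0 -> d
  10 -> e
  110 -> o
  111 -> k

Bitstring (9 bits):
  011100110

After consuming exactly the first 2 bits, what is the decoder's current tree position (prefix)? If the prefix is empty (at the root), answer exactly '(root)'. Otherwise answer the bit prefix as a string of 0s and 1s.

Answer: 1

Derivation:
Bit 0: prefix='0' -> emit 'd', reset
Bit 1: prefix='1' (no match yet)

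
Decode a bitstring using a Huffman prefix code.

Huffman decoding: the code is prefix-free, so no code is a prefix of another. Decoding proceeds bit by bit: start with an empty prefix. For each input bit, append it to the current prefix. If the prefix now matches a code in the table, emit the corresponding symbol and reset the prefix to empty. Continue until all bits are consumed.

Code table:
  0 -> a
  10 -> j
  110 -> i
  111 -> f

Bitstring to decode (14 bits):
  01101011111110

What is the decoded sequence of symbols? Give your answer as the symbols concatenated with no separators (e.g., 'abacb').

Answer: aijffj

Derivation:
Bit 0: prefix='0' -> emit 'a', reset
Bit 1: prefix='1' (no match yet)
Bit 2: prefix='11' (no match yet)
Bit 3: prefix='110' -> emit 'i', reset
Bit 4: prefix='1' (no match yet)
Bit 5: prefix='10' -> emit 'j', reset
Bit 6: prefix='1' (no match yet)
Bit 7: prefix='11' (no match yet)
Bit 8: prefix='111' -> emit 'f', reset
Bit 9: prefix='1' (no match yet)
Bit 10: prefix='11' (no match yet)
Bit 11: prefix='111' -> emit 'f', reset
Bit 12: prefix='1' (no match yet)
Bit 13: prefix='10' -> emit 'j', reset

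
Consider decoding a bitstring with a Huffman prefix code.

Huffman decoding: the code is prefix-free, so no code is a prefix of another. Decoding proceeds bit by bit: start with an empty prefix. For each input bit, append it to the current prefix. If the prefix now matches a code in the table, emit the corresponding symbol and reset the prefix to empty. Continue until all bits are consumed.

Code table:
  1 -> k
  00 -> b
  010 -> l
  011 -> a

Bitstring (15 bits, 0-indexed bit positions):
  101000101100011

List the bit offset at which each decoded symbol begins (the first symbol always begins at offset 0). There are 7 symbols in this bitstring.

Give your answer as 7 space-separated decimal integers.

Bit 0: prefix='1' -> emit 'k', reset
Bit 1: prefix='0' (no match yet)
Bit 2: prefix='01' (no match yet)
Bit 3: prefix='010' -> emit 'l', reset
Bit 4: prefix='0' (no match yet)
Bit 5: prefix='00' -> emit 'b', reset
Bit 6: prefix='1' -> emit 'k', reset
Bit 7: prefix='0' (no match yet)
Bit 8: prefix='01' (no match yet)
Bit 9: prefix='011' -> emit 'a', reset
Bit 10: prefix='0' (no match yet)
Bit 11: prefix='00' -> emit 'b', reset
Bit 12: prefix='0' (no match yet)
Bit 13: prefix='01' (no match yet)
Bit 14: prefix='011' -> emit 'a', reset

Answer: 0 1 4 6 7 10 12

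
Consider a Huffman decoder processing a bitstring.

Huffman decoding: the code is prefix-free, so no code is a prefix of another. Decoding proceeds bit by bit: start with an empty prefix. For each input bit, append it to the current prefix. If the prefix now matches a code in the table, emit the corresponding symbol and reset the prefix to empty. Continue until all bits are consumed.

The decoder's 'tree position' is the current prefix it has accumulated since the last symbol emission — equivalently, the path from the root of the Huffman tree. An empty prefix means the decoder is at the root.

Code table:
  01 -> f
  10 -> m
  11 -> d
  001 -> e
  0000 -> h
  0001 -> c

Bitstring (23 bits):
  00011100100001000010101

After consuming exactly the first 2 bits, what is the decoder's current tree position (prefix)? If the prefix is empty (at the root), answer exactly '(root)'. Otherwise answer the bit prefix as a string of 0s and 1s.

Bit 0: prefix='0' (no match yet)
Bit 1: prefix='00' (no match yet)

Answer: 00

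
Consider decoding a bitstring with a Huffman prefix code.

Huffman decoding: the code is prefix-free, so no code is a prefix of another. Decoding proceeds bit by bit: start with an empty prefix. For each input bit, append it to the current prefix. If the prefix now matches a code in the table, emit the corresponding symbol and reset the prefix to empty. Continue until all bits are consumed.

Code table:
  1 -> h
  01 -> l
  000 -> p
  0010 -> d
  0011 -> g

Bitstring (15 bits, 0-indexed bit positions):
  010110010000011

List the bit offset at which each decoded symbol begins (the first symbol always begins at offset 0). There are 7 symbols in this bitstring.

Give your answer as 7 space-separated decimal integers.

Answer: 0 2 4 5 9 12 14

Derivation:
Bit 0: prefix='0' (no match yet)
Bit 1: prefix='01' -> emit 'l', reset
Bit 2: prefix='0' (no match yet)
Bit 3: prefix='01' -> emit 'l', reset
Bit 4: prefix='1' -> emit 'h', reset
Bit 5: prefix='0' (no match yet)
Bit 6: prefix='00' (no match yet)
Bit 7: prefix='001' (no match yet)
Bit 8: prefix='0010' -> emit 'd', reset
Bit 9: prefix='0' (no match yet)
Bit 10: prefix='00' (no match yet)
Bit 11: prefix='000' -> emit 'p', reset
Bit 12: prefix='0' (no match yet)
Bit 13: prefix='01' -> emit 'l', reset
Bit 14: prefix='1' -> emit 'h', reset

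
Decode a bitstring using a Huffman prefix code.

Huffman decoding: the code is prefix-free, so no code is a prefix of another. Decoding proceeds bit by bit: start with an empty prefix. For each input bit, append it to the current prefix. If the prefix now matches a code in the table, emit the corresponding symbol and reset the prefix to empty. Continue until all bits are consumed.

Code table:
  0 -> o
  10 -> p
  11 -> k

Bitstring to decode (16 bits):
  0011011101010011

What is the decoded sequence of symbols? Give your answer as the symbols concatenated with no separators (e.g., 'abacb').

Answer: ookokpppok

Derivation:
Bit 0: prefix='0' -> emit 'o', reset
Bit 1: prefix='0' -> emit 'o', reset
Bit 2: prefix='1' (no match yet)
Bit 3: prefix='11' -> emit 'k', reset
Bit 4: prefix='0' -> emit 'o', reset
Bit 5: prefix='1' (no match yet)
Bit 6: prefix='11' -> emit 'k', reset
Bit 7: prefix='1' (no match yet)
Bit 8: prefix='10' -> emit 'p', reset
Bit 9: prefix='1' (no match yet)
Bit 10: prefix='10' -> emit 'p', reset
Bit 11: prefix='1' (no match yet)
Bit 12: prefix='10' -> emit 'p', reset
Bit 13: prefix='0' -> emit 'o', reset
Bit 14: prefix='1' (no match yet)
Bit 15: prefix='11' -> emit 'k', reset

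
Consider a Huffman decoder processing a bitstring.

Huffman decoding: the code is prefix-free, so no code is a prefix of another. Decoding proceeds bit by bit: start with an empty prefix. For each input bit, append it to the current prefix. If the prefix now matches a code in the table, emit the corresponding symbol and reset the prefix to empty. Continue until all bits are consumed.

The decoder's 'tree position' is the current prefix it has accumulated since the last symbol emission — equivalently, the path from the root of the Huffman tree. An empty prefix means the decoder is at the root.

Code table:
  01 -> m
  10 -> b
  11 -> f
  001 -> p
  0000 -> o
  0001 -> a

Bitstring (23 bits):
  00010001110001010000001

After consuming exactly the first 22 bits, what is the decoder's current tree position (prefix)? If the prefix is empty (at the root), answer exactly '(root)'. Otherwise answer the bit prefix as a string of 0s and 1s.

Bit 0: prefix='0' (no match yet)
Bit 1: prefix='00' (no match yet)
Bit 2: prefix='000' (no match yet)
Bit 3: prefix='0001' -> emit 'a', reset
Bit 4: prefix='0' (no match yet)
Bit 5: prefix='00' (no match yet)
Bit 6: prefix='000' (no match yet)
Bit 7: prefix='0001' -> emit 'a', reset
Bit 8: prefix='1' (no match yet)
Bit 9: prefix='11' -> emit 'f', reset
Bit 10: prefix='0' (no match yet)
Bit 11: prefix='00' (no match yet)
Bit 12: prefix='000' (no match yet)
Bit 13: prefix='0001' -> emit 'a', reset
Bit 14: prefix='0' (no match yet)
Bit 15: prefix='01' -> emit 'm', reset
Bit 16: prefix='0' (no match yet)
Bit 17: prefix='00' (no match yet)
Bit 18: prefix='000' (no match yet)
Bit 19: prefix='0000' -> emit 'o', reset
Bit 20: prefix='0' (no match yet)
Bit 21: prefix='00' (no match yet)

Answer: 00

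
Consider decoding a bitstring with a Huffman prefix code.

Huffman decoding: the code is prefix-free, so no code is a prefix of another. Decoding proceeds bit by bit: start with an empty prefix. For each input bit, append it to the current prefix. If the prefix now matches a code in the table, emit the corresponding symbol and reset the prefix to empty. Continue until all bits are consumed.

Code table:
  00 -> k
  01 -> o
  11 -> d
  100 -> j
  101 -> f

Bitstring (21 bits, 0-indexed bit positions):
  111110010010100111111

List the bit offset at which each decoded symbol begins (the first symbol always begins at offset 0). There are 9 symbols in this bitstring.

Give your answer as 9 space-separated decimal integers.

Bit 0: prefix='1' (no match yet)
Bit 1: prefix='11' -> emit 'd', reset
Bit 2: prefix='1' (no match yet)
Bit 3: prefix='11' -> emit 'd', reset
Bit 4: prefix='1' (no match yet)
Bit 5: prefix='10' (no match yet)
Bit 6: prefix='100' -> emit 'j', reset
Bit 7: prefix='1' (no match yet)
Bit 8: prefix='10' (no match yet)
Bit 9: prefix='100' -> emit 'j', reset
Bit 10: prefix='1' (no match yet)
Bit 11: prefix='10' (no match yet)
Bit 12: prefix='101' -> emit 'f', reset
Bit 13: prefix='0' (no match yet)
Bit 14: prefix='00' -> emit 'k', reset
Bit 15: prefix='1' (no match yet)
Bit 16: prefix='11' -> emit 'd', reset
Bit 17: prefix='1' (no match yet)
Bit 18: prefix='11' -> emit 'd', reset
Bit 19: prefix='1' (no match yet)
Bit 20: prefix='11' -> emit 'd', reset

Answer: 0 2 4 7 10 13 15 17 19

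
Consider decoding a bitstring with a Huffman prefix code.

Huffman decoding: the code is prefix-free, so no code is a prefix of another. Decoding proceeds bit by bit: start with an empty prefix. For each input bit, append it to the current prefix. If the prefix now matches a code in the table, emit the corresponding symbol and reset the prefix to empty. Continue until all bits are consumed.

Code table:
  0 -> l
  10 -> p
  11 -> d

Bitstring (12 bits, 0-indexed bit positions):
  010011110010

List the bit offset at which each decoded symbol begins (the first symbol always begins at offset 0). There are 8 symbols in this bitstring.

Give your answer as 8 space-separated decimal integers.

Bit 0: prefix='0' -> emit 'l', reset
Bit 1: prefix='1' (no match yet)
Bit 2: prefix='10' -> emit 'p', reset
Bit 3: prefix='0' -> emit 'l', reset
Bit 4: prefix='1' (no match yet)
Bit 5: prefix='11' -> emit 'd', reset
Bit 6: prefix='1' (no match yet)
Bit 7: prefix='11' -> emit 'd', reset
Bit 8: prefix='0' -> emit 'l', reset
Bit 9: prefix='0' -> emit 'l', reset
Bit 10: prefix='1' (no match yet)
Bit 11: prefix='10' -> emit 'p', reset

Answer: 0 1 3 4 6 8 9 10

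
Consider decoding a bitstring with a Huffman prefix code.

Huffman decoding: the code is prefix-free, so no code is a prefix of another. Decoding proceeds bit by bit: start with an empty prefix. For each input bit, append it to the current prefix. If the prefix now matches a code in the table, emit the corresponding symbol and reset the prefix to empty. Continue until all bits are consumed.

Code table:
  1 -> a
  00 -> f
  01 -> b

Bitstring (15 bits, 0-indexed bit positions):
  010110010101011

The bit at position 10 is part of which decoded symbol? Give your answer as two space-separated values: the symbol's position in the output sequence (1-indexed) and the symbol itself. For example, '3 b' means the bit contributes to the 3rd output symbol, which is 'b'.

Answer: 7 b

Derivation:
Bit 0: prefix='0' (no match yet)
Bit 1: prefix='01' -> emit 'b', reset
Bit 2: prefix='0' (no match yet)
Bit 3: prefix='01' -> emit 'b', reset
Bit 4: prefix='1' -> emit 'a', reset
Bit 5: prefix='0' (no match yet)
Bit 6: prefix='00' -> emit 'f', reset
Bit 7: prefix='1' -> emit 'a', reset
Bit 8: prefix='0' (no match yet)
Bit 9: prefix='01' -> emit 'b', reset
Bit 10: prefix='0' (no match yet)
Bit 11: prefix='01' -> emit 'b', reset
Bit 12: prefix='0' (no match yet)
Bit 13: prefix='01' -> emit 'b', reset
Bit 14: prefix='1' -> emit 'a', reset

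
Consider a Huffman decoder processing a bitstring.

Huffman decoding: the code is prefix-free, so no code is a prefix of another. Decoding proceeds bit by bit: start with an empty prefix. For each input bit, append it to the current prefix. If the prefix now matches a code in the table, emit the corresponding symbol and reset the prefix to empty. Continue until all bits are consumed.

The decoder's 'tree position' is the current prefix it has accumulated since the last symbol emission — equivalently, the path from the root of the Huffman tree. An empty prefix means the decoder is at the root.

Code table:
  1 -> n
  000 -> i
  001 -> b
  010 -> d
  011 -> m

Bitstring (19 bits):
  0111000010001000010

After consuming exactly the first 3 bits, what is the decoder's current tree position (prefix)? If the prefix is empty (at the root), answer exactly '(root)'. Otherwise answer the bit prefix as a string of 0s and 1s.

Answer: (root)

Derivation:
Bit 0: prefix='0' (no match yet)
Bit 1: prefix='01' (no match yet)
Bit 2: prefix='011' -> emit 'm', reset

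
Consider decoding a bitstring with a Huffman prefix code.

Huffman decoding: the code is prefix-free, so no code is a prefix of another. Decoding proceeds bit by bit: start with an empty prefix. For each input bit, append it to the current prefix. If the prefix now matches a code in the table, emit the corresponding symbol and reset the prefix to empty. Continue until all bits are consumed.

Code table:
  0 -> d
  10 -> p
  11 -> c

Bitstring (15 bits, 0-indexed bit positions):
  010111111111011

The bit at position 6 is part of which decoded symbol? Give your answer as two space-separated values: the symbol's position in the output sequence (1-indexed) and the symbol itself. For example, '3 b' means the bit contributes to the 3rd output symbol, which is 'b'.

Answer: 4 c

Derivation:
Bit 0: prefix='0' -> emit 'd', reset
Bit 1: prefix='1' (no match yet)
Bit 2: prefix='10' -> emit 'p', reset
Bit 3: prefix='1' (no match yet)
Bit 4: prefix='11' -> emit 'c', reset
Bit 5: prefix='1' (no match yet)
Bit 6: prefix='11' -> emit 'c', reset
Bit 7: prefix='1' (no match yet)
Bit 8: prefix='11' -> emit 'c', reset
Bit 9: prefix='1' (no match yet)
Bit 10: prefix='11' -> emit 'c', reset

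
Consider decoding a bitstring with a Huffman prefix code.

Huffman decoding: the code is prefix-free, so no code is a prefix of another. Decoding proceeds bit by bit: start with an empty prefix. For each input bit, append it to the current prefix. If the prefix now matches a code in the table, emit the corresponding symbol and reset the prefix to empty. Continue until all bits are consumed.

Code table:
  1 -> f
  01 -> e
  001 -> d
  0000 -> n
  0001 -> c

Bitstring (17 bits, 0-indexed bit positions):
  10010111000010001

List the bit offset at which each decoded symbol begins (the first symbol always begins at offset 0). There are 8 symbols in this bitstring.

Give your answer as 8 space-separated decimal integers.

Answer: 0 1 4 6 7 8 12 13

Derivation:
Bit 0: prefix='1' -> emit 'f', reset
Bit 1: prefix='0' (no match yet)
Bit 2: prefix='00' (no match yet)
Bit 3: prefix='001' -> emit 'd', reset
Bit 4: prefix='0' (no match yet)
Bit 5: prefix='01' -> emit 'e', reset
Bit 6: prefix='1' -> emit 'f', reset
Bit 7: prefix='1' -> emit 'f', reset
Bit 8: prefix='0' (no match yet)
Bit 9: prefix='00' (no match yet)
Bit 10: prefix='000' (no match yet)
Bit 11: prefix='0000' -> emit 'n', reset
Bit 12: prefix='1' -> emit 'f', reset
Bit 13: prefix='0' (no match yet)
Bit 14: prefix='00' (no match yet)
Bit 15: prefix='000' (no match yet)
Bit 16: prefix='0001' -> emit 'c', reset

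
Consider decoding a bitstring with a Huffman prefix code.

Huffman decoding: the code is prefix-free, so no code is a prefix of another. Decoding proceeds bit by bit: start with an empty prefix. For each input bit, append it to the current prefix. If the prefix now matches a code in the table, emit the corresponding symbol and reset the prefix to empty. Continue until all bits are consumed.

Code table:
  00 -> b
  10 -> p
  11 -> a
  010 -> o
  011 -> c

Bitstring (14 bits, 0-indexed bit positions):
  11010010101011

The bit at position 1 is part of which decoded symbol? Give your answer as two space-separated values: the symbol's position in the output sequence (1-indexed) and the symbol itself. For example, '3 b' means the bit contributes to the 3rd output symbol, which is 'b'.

Bit 0: prefix='1' (no match yet)
Bit 1: prefix='11' -> emit 'a', reset
Bit 2: prefix='0' (no match yet)
Bit 3: prefix='01' (no match yet)
Bit 4: prefix='010' -> emit 'o', reset
Bit 5: prefix='0' (no match yet)

Answer: 1 a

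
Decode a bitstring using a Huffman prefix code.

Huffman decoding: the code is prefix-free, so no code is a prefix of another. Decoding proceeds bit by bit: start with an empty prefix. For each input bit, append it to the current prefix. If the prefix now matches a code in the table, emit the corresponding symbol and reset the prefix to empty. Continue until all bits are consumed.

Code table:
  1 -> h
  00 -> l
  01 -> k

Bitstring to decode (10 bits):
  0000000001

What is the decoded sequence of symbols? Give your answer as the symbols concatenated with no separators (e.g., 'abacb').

Bit 0: prefix='0' (no match yet)
Bit 1: prefix='00' -> emit 'l', reset
Bit 2: prefix='0' (no match yet)
Bit 3: prefix='00' -> emit 'l', reset
Bit 4: prefix='0' (no match yet)
Bit 5: prefix='00' -> emit 'l', reset
Bit 6: prefix='0' (no match yet)
Bit 7: prefix='00' -> emit 'l', reset
Bit 8: prefix='0' (no match yet)
Bit 9: prefix='01' -> emit 'k', reset

Answer: llllk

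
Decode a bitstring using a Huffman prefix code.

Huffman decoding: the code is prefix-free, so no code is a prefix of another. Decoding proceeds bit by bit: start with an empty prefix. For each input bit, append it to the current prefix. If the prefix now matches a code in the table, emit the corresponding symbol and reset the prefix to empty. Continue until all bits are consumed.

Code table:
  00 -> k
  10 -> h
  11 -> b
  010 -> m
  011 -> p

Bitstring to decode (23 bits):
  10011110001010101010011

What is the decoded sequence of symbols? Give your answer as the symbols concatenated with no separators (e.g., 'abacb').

Bit 0: prefix='1' (no match yet)
Bit 1: prefix='10' -> emit 'h', reset
Bit 2: prefix='0' (no match yet)
Bit 3: prefix='01' (no match yet)
Bit 4: prefix='011' -> emit 'p', reset
Bit 5: prefix='1' (no match yet)
Bit 6: prefix='11' -> emit 'b', reset
Bit 7: prefix='0' (no match yet)
Bit 8: prefix='00' -> emit 'k', reset
Bit 9: prefix='0' (no match yet)
Bit 10: prefix='01' (no match yet)
Bit 11: prefix='010' -> emit 'm', reset
Bit 12: prefix='1' (no match yet)
Bit 13: prefix='10' -> emit 'h', reset
Bit 14: prefix='1' (no match yet)
Bit 15: prefix='10' -> emit 'h', reset
Bit 16: prefix='1' (no match yet)
Bit 17: prefix='10' -> emit 'h', reset
Bit 18: prefix='1' (no match yet)
Bit 19: prefix='10' -> emit 'h', reset
Bit 20: prefix='0' (no match yet)
Bit 21: prefix='01' (no match yet)
Bit 22: prefix='011' -> emit 'p', reset

Answer: hpbkmhhhhp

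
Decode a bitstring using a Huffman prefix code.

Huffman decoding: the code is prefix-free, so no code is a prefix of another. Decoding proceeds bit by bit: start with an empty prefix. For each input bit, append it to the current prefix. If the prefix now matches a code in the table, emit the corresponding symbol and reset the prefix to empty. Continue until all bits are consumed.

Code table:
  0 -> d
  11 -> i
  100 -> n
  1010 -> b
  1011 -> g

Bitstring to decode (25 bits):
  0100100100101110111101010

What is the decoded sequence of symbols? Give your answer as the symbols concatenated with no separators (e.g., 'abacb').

Answer: dnnnggidb

Derivation:
Bit 0: prefix='0' -> emit 'd', reset
Bit 1: prefix='1' (no match yet)
Bit 2: prefix='10' (no match yet)
Bit 3: prefix='100' -> emit 'n', reset
Bit 4: prefix='1' (no match yet)
Bit 5: prefix='10' (no match yet)
Bit 6: prefix='100' -> emit 'n', reset
Bit 7: prefix='1' (no match yet)
Bit 8: prefix='10' (no match yet)
Bit 9: prefix='100' -> emit 'n', reset
Bit 10: prefix='1' (no match yet)
Bit 11: prefix='10' (no match yet)
Bit 12: prefix='101' (no match yet)
Bit 13: prefix='1011' -> emit 'g', reset
Bit 14: prefix='1' (no match yet)
Bit 15: prefix='10' (no match yet)
Bit 16: prefix='101' (no match yet)
Bit 17: prefix='1011' -> emit 'g', reset
Bit 18: prefix='1' (no match yet)
Bit 19: prefix='11' -> emit 'i', reset
Bit 20: prefix='0' -> emit 'd', reset
Bit 21: prefix='1' (no match yet)
Bit 22: prefix='10' (no match yet)
Bit 23: prefix='101' (no match yet)
Bit 24: prefix='1010' -> emit 'b', reset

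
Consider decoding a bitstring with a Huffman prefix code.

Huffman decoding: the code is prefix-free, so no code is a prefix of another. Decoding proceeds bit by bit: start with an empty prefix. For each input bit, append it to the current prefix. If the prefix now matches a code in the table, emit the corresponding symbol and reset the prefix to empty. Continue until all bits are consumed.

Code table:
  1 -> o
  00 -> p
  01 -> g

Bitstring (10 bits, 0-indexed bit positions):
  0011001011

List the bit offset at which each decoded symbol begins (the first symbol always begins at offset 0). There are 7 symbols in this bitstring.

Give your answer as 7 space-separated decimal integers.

Answer: 0 2 3 4 6 7 9

Derivation:
Bit 0: prefix='0' (no match yet)
Bit 1: prefix='00' -> emit 'p', reset
Bit 2: prefix='1' -> emit 'o', reset
Bit 3: prefix='1' -> emit 'o', reset
Bit 4: prefix='0' (no match yet)
Bit 5: prefix='00' -> emit 'p', reset
Bit 6: prefix='1' -> emit 'o', reset
Bit 7: prefix='0' (no match yet)
Bit 8: prefix='01' -> emit 'g', reset
Bit 9: prefix='1' -> emit 'o', reset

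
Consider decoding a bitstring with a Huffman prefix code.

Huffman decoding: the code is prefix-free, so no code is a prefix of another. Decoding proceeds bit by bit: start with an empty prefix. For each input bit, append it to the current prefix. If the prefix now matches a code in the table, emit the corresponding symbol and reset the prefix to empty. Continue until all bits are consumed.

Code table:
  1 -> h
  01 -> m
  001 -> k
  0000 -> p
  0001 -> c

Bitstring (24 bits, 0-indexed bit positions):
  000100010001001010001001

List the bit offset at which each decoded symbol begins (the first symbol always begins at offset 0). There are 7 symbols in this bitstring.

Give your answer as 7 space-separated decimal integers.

Bit 0: prefix='0' (no match yet)
Bit 1: prefix='00' (no match yet)
Bit 2: prefix='000' (no match yet)
Bit 3: prefix='0001' -> emit 'c', reset
Bit 4: prefix='0' (no match yet)
Bit 5: prefix='00' (no match yet)
Bit 6: prefix='000' (no match yet)
Bit 7: prefix='0001' -> emit 'c', reset
Bit 8: prefix='0' (no match yet)
Bit 9: prefix='00' (no match yet)
Bit 10: prefix='000' (no match yet)
Bit 11: prefix='0001' -> emit 'c', reset
Bit 12: prefix='0' (no match yet)
Bit 13: prefix='00' (no match yet)
Bit 14: prefix='001' -> emit 'k', reset
Bit 15: prefix='0' (no match yet)
Bit 16: prefix='01' -> emit 'm', reset
Bit 17: prefix='0' (no match yet)
Bit 18: prefix='00' (no match yet)
Bit 19: prefix='000' (no match yet)
Bit 20: prefix='0001' -> emit 'c', reset
Bit 21: prefix='0' (no match yet)
Bit 22: prefix='00' (no match yet)
Bit 23: prefix='001' -> emit 'k', reset

Answer: 0 4 8 12 15 17 21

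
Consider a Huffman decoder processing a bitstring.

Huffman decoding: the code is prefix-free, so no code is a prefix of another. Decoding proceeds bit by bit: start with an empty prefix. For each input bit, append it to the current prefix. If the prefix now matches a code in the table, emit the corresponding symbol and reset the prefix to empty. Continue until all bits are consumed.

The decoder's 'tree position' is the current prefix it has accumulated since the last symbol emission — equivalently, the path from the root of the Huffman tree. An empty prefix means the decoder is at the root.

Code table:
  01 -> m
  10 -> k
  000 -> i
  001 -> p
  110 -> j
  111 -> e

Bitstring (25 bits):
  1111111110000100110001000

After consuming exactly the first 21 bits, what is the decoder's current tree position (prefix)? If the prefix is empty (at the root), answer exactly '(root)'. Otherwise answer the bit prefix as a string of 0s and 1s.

Bit 0: prefix='1' (no match yet)
Bit 1: prefix='11' (no match yet)
Bit 2: prefix='111' -> emit 'e', reset
Bit 3: prefix='1' (no match yet)
Bit 4: prefix='11' (no match yet)
Bit 5: prefix='111' -> emit 'e', reset
Bit 6: prefix='1' (no match yet)
Bit 7: prefix='11' (no match yet)
Bit 8: prefix='111' -> emit 'e', reset
Bit 9: prefix='0' (no match yet)
Bit 10: prefix='00' (no match yet)
Bit 11: prefix='000' -> emit 'i', reset
Bit 12: prefix='0' (no match yet)
Bit 13: prefix='01' -> emit 'm', reset
Bit 14: prefix='0' (no match yet)
Bit 15: prefix='00' (no match yet)
Bit 16: prefix='001' -> emit 'p', reset
Bit 17: prefix='1' (no match yet)
Bit 18: prefix='10' -> emit 'k', reset
Bit 19: prefix='0' (no match yet)
Bit 20: prefix='00' (no match yet)

Answer: 00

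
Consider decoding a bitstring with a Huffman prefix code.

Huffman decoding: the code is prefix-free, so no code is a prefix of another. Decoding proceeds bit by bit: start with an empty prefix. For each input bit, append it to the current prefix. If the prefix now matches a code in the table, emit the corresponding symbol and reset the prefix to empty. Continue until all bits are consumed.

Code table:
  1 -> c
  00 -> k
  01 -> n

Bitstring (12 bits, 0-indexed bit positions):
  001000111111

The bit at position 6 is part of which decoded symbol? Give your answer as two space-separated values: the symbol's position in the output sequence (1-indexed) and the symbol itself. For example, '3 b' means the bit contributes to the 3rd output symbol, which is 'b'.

Bit 0: prefix='0' (no match yet)
Bit 1: prefix='00' -> emit 'k', reset
Bit 2: prefix='1' -> emit 'c', reset
Bit 3: prefix='0' (no match yet)
Bit 4: prefix='00' -> emit 'k', reset
Bit 5: prefix='0' (no match yet)
Bit 6: prefix='01' -> emit 'n', reset
Bit 7: prefix='1' -> emit 'c', reset
Bit 8: prefix='1' -> emit 'c', reset
Bit 9: prefix='1' -> emit 'c', reset
Bit 10: prefix='1' -> emit 'c', reset

Answer: 4 n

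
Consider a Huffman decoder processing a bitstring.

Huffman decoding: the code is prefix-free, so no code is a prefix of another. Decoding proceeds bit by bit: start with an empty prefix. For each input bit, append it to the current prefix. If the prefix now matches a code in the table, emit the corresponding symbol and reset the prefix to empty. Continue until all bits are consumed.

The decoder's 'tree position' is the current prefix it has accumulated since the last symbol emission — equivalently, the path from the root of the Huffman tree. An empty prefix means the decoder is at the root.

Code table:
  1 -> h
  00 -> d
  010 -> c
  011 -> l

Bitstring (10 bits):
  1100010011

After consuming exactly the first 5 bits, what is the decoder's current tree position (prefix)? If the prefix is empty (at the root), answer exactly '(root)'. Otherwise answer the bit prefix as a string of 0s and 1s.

Answer: 0

Derivation:
Bit 0: prefix='1' -> emit 'h', reset
Bit 1: prefix='1' -> emit 'h', reset
Bit 2: prefix='0' (no match yet)
Bit 3: prefix='00' -> emit 'd', reset
Bit 4: prefix='0' (no match yet)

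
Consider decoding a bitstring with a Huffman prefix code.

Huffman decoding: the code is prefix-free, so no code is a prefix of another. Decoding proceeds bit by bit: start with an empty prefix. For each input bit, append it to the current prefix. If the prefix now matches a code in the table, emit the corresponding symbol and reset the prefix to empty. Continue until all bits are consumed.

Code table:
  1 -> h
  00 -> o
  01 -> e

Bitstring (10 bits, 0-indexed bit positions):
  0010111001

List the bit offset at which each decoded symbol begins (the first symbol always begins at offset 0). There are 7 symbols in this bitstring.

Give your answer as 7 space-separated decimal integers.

Answer: 0 2 3 5 6 7 9

Derivation:
Bit 0: prefix='0' (no match yet)
Bit 1: prefix='00' -> emit 'o', reset
Bit 2: prefix='1' -> emit 'h', reset
Bit 3: prefix='0' (no match yet)
Bit 4: prefix='01' -> emit 'e', reset
Bit 5: prefix='1' -> emit 'h', reset
Bit 6: prefix='1' -> emit 'h', reset
Bit 7: prefix='0' (no match yet)
Bit 8: prefix='00' -> emit 'o', reset
Bit 9: prefix='1' -> emit 'h', reset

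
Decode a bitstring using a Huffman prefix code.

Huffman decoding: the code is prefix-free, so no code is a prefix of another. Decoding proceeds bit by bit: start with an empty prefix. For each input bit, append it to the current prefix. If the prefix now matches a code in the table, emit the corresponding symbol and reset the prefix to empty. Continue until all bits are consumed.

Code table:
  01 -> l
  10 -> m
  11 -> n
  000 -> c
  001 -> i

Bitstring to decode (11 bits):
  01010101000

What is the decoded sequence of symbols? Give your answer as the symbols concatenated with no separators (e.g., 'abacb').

Bit 0: prefix='0' (no match yet)
Bit 1: prefix='01' -> emit 'l', reset
Bit 2: prefix='0' (no match yet)
Bit 3: prefix='01' -> emit 'l', reset
Bit 4: prefix='0' (no match yet)
Bit 5: prefix='01' -> emit 'l', reset
Bit 6: prefix='0' (no match yet)
Bit 7: prefix='01' -> emit 'l', reset
Bit 8: prefix='0' (no match yet)
Bit 9: prefix='00' (no match yet)
Bit 10: prefix='000' -> emit 'c', reset

Answer: llllc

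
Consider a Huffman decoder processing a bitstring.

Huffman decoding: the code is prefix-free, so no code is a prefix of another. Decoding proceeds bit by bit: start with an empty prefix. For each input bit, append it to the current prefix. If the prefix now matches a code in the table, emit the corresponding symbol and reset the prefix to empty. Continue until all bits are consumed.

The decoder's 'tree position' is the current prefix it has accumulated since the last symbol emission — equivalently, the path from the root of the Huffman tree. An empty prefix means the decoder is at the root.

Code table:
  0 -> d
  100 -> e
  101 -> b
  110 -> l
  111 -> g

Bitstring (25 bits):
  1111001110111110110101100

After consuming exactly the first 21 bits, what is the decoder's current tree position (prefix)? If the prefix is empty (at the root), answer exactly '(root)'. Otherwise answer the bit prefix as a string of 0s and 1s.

Bit 0: prefix='1' (no match yet)
Bit 1: prefix='11' (no match yet)
Bit 2: prefix='111' -> emit 'g', reset
Bit 3: prefix='1' (no match yet)
Bit 4: prefix='10' (no match yet)
Bit 5: prefix='100' -> emit 'e', reset
Bit 6: prefix='1' (no match yet)
Bit 7: prefix='11' (no match yet)
Bit 8: prefix='111' -> emit 'g', reset
Bit 9: prefix='0' -> emit 'd', reset
Bit 10: prefix='1' (no match yet)
Bit 11: prefix='11' (no match yet)
Bit 12: prefix='111' -> emit 'g', reset
Bit 13: prefix='1' (no match yet)
Bit 14: prefix='11' (no match yet)
Bit 15: prefix='110' -> emit 'l', reset
Bit 16: prefix='1' (no match yet)
Bit 17: prefix='11' (no match yet)
Bit 18: prefix='110' -> emit 'l', reset
Bit 19: prefix='1' (no match yet)
Bit 20: prefix='10' (no match yet)

Answer: 10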